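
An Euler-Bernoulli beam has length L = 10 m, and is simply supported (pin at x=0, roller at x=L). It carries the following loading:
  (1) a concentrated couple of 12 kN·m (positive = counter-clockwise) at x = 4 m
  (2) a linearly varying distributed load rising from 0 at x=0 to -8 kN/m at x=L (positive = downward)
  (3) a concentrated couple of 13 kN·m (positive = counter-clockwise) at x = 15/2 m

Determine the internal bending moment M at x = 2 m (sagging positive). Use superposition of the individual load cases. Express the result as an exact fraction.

Load 1 — applied couple M₀=12 kN·m at a=4 m (b=L-a=6):
  M_1 = M₀x/L  [x≤a] = 12·2/10 = 12/5 kN·m
Load 2 — triangular load w₀=-8 kN/m (0→w₀ over full span):
  M_2 = w₀Lx/6 - w₀x³/(6L) = (-8)·10·2/6 - (-8)·2³/(6·10) = -128/5 kN·m
Load 3 — applied couple M₀=13 kN·m at a=15/2 m (b=L-a=5/2):
  M_3 = M₀x/L  [x≤a] = 13·2/10 = 13/5 kN·m
Superposition: M = Σ M_i = -103/5 kN·m ≈ -20.600000 kN·m

M(2) = -103/5 kN·m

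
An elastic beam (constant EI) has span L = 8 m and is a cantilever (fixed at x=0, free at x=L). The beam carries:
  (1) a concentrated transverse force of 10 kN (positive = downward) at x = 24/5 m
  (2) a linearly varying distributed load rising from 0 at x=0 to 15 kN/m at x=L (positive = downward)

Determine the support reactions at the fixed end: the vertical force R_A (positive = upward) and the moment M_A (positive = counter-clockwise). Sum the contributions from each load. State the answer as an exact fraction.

R_A = 70 kN, M_A = 368 kN·m

Load 1 — point force P=10 kN at a=24/5 m (b=L-a=16/5):
  R_A = P = 10 kN
  M_A = Pa = 10·(24/5) = 48 kN·m
Load 2 — triangular load w₀=15 kN/m (0→w₀ over full span):
  R_A = w₀L/2 = 15·8/2 = 60 kN
  M_A = w₀L²/3 = 15·8²/3 = 320 kN·m
Superposition: R_A = 70 kN, M_A = 368 kN·m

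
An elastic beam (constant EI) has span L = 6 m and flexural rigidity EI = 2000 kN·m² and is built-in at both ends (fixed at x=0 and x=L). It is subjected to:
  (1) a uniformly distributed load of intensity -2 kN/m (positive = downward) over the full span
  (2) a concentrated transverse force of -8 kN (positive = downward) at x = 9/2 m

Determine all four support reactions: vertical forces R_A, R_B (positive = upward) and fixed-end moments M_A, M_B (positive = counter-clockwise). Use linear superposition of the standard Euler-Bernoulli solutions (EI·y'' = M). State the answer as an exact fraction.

Load 1 — uniform load w=-2 kN/m over full span:
  R_A = wL/2 = (-2)·6/2 = -6 kN
  M_A = wL²/12 = (-2)·6²/12 = -6 kN·m
  R_B = wL/2 = (-2)·6/2 = -6 kN
  M_B = -wL²/12 = -(-2)·6²/12 = 6 kN·m
Load 2 — point force P=-8 kN at a=9/2 m (b=L-a=3/2):
  R_A = Pb²(3a+b)/L³ = (-8)·(3/2)²·(3·(9/2)+(3/2))/6³ = -5/4 kN
  M_A = Pab²/L² = (-8)·(9/2)·(3/2)²/6² = -9/4 kN·m
  R_B = Pa²(a+3b)/L³ = (-8)·(9/2)²·((9/2)+3·(3/2))/6³ = -27/4 kN
  M_B = -Pa²b/L² = -(-8)·(9/2)²·(3/2)/6² = 27/4 kN·m
Superposition: R_A = -29/4 kN, M_A = -33/4 kN·m, R_B = -51/4 kN, M_B = 51/4 kN·m

R_A = -29/4 kN, M_A = -33/4 kN·m, R_B = -51/4 kN, M_B = 51/4 kN·m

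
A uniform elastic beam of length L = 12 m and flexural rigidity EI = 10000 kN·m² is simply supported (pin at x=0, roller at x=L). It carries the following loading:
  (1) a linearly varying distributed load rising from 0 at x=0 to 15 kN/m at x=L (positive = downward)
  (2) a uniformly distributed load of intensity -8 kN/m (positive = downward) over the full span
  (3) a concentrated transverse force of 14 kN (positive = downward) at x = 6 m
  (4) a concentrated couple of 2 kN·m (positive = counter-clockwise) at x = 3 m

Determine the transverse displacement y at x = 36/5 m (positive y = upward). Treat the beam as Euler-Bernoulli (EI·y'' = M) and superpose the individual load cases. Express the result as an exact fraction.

Load 1 — triangular load w₀=15 kN/m (0→w₀ over full span):
  y_1 = -w₀x(7L⁴-10L²x²+3x⁴)/(360LEI) = -15·(36/5)·(7·12⁴-10·12²·(36/5)²+3·(36/5)⁴)/(360·12·10000) = -383616/1953125 m
Load 2 — uniform load w=-8 kN/m over full span:
  y_2 = -wx(L³-2Lx²+x³)/(24EI) = -(-8)·(36/5)·(12³-2·12·(36/5)²+(36/5)³)/(24·10000) = 80352/390625 m
Load 3 — point force P=14 kN at a=6 m (b=L-a=6):
  y_3 = -Pa(L-x)(2Lx-a²-x²)/(6LEI)  [x>a] = -14·6·(12-(36/5))·(2·12·(36/5)-6²-(36/5)²)/(6·12·10000) = -3717/78125 m
Load 4 — applied couple M₀=2 kN·m at a=3 m (b=L-a=9):
  y_4 = (M₀x³/(6L)-M₀(x-a)²/2+C₁x)/EI  [x>a] with C₁=M₀(3b²-L²)/(6L)=11/4 = (2·(36/5)³/(6·12)-2·((36/5)-3)²/2+(11/4)·(36/5))/10000 = 783/625000 m
Superposition: y = Σ y_i = -578673/15625000 m ≈ -0.037035 m

y(36/5) = -578673/15625000 m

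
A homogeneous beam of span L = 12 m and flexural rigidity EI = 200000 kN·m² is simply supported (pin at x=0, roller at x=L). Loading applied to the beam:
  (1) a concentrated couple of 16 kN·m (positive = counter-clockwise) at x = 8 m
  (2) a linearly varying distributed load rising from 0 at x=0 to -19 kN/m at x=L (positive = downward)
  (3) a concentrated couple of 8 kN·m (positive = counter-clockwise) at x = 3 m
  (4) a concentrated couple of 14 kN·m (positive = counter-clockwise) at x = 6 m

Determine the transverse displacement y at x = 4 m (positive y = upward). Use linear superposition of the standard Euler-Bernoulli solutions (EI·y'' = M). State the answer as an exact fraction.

Load 1 — applied couple M₀=16 kN·m at a=8 m (b=L-a=4):
  y_1 = (M₀x³/(6L)+C₁x)/EI  [x≤a] with C₁=M₀(3b²-L²)/(6L)=-64/3 = (16·4³/(6·12)+(-64/3)·4)/200000 = -2/5625 m
Load 2 — triangular load w₀=-19 kN/m (0→w₀ over full span):
  y_2 = -w₀x(7L⁴-10L²x²+3x⁴)/(360LEI) = -(-19)·4·(7·12⁴-10·12²·4²+3·4⁴)/(360·12·200000) = 304/28125 m
Load 3 — applied couple M₀=8 kN·m at a=3 m (b=L-a=9):
  y_3 = (M₀x³/(6L)-M₀(x-a)²/2+C₁x)/EI  [x>a] with C₁=M₀(3b²-L²)/(6L)=11 = (8·4³/(6·12)-8·(4-3)²/2+11·4)/200000 = 53/225000 m
Load 4 — applied couple M₀=14 kN·m at a=6 m (b=L-a=6):
  y_4 = (M₀x³/(6L)+C₁x)/EI  [x≤a] with C₁=M₀(3b²-L²)/(6L)=-7 = (14·4³/(6·12)+(-7)·4)/200000 = -7/90000 m
Superposition: y = Σ y_i = 191/18000 m ≈ 0.010611 m

y(4) = 191/18000 m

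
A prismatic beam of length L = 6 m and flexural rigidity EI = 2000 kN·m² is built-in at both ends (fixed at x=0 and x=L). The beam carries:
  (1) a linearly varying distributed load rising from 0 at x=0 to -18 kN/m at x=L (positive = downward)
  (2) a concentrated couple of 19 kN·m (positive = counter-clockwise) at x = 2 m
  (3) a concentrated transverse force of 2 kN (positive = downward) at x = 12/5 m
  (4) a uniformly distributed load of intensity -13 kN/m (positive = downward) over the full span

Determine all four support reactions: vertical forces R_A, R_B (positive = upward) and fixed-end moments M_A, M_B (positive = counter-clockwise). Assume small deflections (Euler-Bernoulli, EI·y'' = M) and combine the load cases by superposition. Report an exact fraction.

R_A = -55892/1125 kN, M_A = -7359/125 kN·m, R_B = -90358/1125 kN, M_B = 28718/375 kN·m

Load 1 — triangular load w₀=-18 kN/m (0→w₀ over full span):
  R_A = 3w₀L/20 = 3·(-18)·6/20 = -81/5 kN
  M_A = w₀L²/30 = (-18)·6²/30 = -108/5 kN·m
  R_B = 7w₀L/20 = 7·(-18)·6/20 = -189/5 kN
  M_B = -w₀L²/20 = -(-18)·6²/20 = 162/5 kN·m
Load 2 — applied couple M₀=19 kN·m at a=2 m (b=L-a=4):
  R_A = 6M₀ab/L³ = 6·19·2·4/6³ = 38/9 kN
  M_A = M₀b(2a-b)/L² = 19·4·(2·2-4)/6² = 0 kN·m
  R_B = -6M₀ab/L³ = -6·19·2·4/6³ = -38/9 kN
  M_B = M₀a(2b-a)/L² = 19·2·(2·4-2)/6² = 19/3 kN·m
Load 3 — point force P=2 kN at a=12/5 m (b=L-a=18/5):
  R_A = Pb²(3a+b)/L³ = 2·(18/5)²·(3·(12/5)+(18/5))/6³ = 162/125 kN
  M_A = Pab²/L² = 2·(12/5)·(18/5)²/6² = 216/125 kN·m
  R_B = Pa²(a+3b)/L³ = 2·(12/5)²·((12/5)+3·(18/5))/6³ = 88/125 kN
  M_B = -Pa²b/L² = -2·(12/5)²·(18/5)/6² = -144/125 kN·m
Load 4 — uniform load w=-13 kN/m over full span:
  R_A = wL/2 = (-13)·6/2 = -39 kN
  M_A = wL²/12 = (-13)·6²/12 = -39 kN·m
  R_B = wL/2 = (-13)·6/2 = -39 kN
  M_B = -wL²/12 = -(-13)·6²/12 = 39 kN·m
Superposition: R_A = -55892/1125 kN, M_A = -7359/125 kN·m, R_B = -90358/1125 kN, M_B = 28718/375 kN·m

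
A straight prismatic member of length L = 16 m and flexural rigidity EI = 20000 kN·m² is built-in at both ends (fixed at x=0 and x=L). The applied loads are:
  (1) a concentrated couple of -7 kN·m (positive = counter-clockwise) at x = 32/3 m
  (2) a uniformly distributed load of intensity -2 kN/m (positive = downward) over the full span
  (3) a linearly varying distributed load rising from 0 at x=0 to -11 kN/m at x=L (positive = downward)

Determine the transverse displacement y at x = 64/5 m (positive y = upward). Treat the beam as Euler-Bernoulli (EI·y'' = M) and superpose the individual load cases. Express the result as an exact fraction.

y(64/5) = 2520752/87890625 m

Load 1 — applied couple M₀=-7 kN·m at a=32/3 m (b=L-a=16/3):
  y_1 = (R_Ax³/6 - M_Ax²/2 - M₀(x-a)²/2)/EI  [x>a] with R_A=-7/12, M_A=-7/3 = ((-7/12)·(64/5)³/6 - (-7/3)·(64/5)²/2 - (-7)·((64/5)-(32/3))²/2)/20000 = 112/703125 m
Load 2 — uniform load w=-2 kN/m over full span:
  y_2 = -wx²(L-x)²/(24EI) = -(-2)·(64/5)²·(16-(64/5))²/(24·20000) = 8192/1171875 m
Load 3 — triangular load w₀=-11 kN/m (0→w₀ over full span):
  y_3 = -w₀x²(L-x)²(x+2L)/(120LEI) = -(-11)·(64/5)²·(16-(64/5))²·((64/5)+2·16)/(120·16·20000) = 630784/29296875 m
Superposition: y = Σ y_i = 2520752/87890625 m ≈ 0.028681 m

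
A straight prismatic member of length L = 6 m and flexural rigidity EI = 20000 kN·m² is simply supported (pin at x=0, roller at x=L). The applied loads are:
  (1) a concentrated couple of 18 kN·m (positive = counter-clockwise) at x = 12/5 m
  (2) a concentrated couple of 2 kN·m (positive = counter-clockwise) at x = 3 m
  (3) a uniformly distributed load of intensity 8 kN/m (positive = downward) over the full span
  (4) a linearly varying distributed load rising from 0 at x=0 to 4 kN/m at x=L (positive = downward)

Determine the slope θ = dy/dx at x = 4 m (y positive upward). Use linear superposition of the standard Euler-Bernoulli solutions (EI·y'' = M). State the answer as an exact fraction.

θ(4) = 17803/9000000 rad

Load 1 — applied couple M₀=18 kN·m at a=12/5 m (b=L-a=18/5):
  θ_1 = (M₀x²/(2L)-M₀(x-a)+C₁)/EI  [x>a] with C₁=M₀(3b²-L²)/(6L)=36/25 = (18·4²/(2·6)-18·(4-(12/5))+(36/25))/20000 = -21/125000 rad
Load 2 — applied couple M₀=2 kN·m at a=3 m (b=L-a=3):
  θ_2 = (M₀x²/(2L)-M₀(x-a)+C₁)/EI  [x>a] with C₁=M₀(3b²-L²)/(6L)=-1/2 = (2·4²/(2·6)-2·(4-3)+(-1/2))/20000 = 1/120000 rad
Load 3 — uniform load w=8 kN/m over full span:
  θ_3 = -w(L³-6Lx²+4x³)/(24EI) = -8·(6³-6·6·4²+4·4³)/(24·20000) = 13/7500 rad
Load 4 — triangular load w₀=4 kN/m (0→w₀ over full span):
  θ_4 = -w₀(7L⁴-30L²x²+15x⁴)/(360LEI) = -4·(7·6⁴-30·6²·4²+15·4⁴)/(360·6·20000) = 91/225000 rad
Superposition: θ = Σ θ_i = 17803/9000000 rad ≈ 0.001978 rad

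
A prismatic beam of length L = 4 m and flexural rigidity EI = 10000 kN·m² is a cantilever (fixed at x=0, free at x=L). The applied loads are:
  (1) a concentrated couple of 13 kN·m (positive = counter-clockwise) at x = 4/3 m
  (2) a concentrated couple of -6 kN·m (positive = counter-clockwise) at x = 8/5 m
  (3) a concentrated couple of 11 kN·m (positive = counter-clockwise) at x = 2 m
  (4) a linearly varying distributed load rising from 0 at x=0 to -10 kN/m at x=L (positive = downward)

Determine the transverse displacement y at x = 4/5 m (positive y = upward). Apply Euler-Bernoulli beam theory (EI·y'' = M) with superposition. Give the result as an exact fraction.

y(4/5) = 12379/5859375 m

Load 1 — applied couple M₀=13 kN·m at a=4/3 m (b=L-a=8/3):
  y_1 = M₀x²/(2EI)  [x≤a] = 13·(4/5)²/(2·10000) = 13/31250 m
Load 2 — applied couple M₀=-6 kN·m at a=8/5 m (b=L-a=12/5):
  y_2 = M₀x²/(2EI)  [x≤a] = (-6)·(4/5)²/(2·10000) = -3/15625 m
Load 3 — applied couple M₀=11 kN·m at a=2 m (b=L-a=2):
  y_3 = M₀x²/(2EI)  [x≤a] = 11·(4/5)²/(2·10000) = 11/31250 m
Load 4 — triangular load w₀=-10 kN/m (0→w₀ over full span):
  y_4 = (w₀Lx³/12-w₀L²x²/6-w₀x⁵/(120L))/EI = ((-10)·4·(4/5)³/12-(-10)·4²·(4/5)²/6-(-10)·(4/5)⁵/(120·4))/10000 = 9004/5859375 m
Superposition: y = Σ y_i = 12379/5859375 m ≈ 0.002113 m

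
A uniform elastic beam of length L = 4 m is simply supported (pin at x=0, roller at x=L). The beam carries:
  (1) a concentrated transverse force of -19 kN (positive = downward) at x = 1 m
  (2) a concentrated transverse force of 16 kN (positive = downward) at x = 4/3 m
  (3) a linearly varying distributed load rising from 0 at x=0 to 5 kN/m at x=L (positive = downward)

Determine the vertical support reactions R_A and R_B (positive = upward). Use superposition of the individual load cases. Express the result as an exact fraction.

R_A = -1/4 kN, R_B = 29/4 kN

Load 1 — point force P=-19 kN at a=1 m (b=L-a=3):
  R_A = Pb/L = (-19)·3/4 = -57/4 kN
  R_B = Pa/L = (-19)·1/4 = -19/4 kN
Load 2 — point force P=16 kN at a=4/3 m (b=L-a=8/3):
  R_A = Pb/L = 16·(8/3)/4 = 32/3 kN
  R_B = Pa/L = 16·(4/3)/4 = 16/3 kN
Load 3 — triangular load w₀=5 kN/m (0→w₀ over full span):
  R_A = w₀L/6 = 5·4/6 = 10/3 kN
  R_B = w₀L/3 = 5·4/3 = 20/3 kN
Superposition: R_A = -1/4 kN, R_B = 29/4 kN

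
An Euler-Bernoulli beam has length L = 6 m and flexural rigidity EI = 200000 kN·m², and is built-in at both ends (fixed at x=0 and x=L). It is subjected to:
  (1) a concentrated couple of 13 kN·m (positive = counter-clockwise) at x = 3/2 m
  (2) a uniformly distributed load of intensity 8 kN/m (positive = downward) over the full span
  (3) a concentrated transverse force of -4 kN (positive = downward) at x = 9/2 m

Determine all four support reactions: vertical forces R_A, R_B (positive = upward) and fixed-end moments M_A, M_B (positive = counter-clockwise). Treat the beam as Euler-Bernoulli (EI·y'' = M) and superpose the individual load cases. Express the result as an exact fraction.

Load 1 — applied couple M₀=13 kN·m at a=3/2 m (b=L-a=9/2):
  R_A = 6M₀ab/L³ = 6·13·(3/2)·(9/2)/6³ = 39/16 kN
  M_A = M₀b(2a-b)/L² = 13·(9/2)·(2·(3/2)-(9/2))/6² = -39/16 kN·m
  R_B = -6M₀ab/L³ = -6·13·(3/2)·(9/2)/6³ = -39/16 kN
  M_B = M₀a(2b-a)/L² = 13·(3/2)·(2·(9/2)-(3/2))/6² = 65/16 kN·m
Load 2 — uniform load w=8 kN/m over full span:
  R_A = wL/2 = 8·6/2 = 24 kN
  M_A = wL²/12 = 8·6²/12 = 24 kN·m
  R_B = wL/2 = 8·6/2 = 24 kN
  M_B = -wL²/12 = -8·6²/12 = -24 kN·m
Load 3 — point force P=-4 kN at a=9/2 m (b=L-a=3/2):
  R_A = Pb²(3a+b)/L³ = (-4)·(3/2)²·(3·(9/2)+(3/2))/6³ = -5/8 kN
  M_A = Pab²/L² = (-4)·(9/2)·(3/2)²/6² = -9/8 kN·m
  R_B = Pa²(a+3b)/L³ = (-4)·(9/2)²·((9/2)+3·(3/2))/6³ = -27/8 kN
  M_B = -Pa²b/L² = -(-4)·(9/2)²·(3/2)/6² = 27/8 kN·m
Superposition: R_A = 413/16 kN, M_A = 327/16 kN·m, R_B = 291/16 kN, M_B = -265/16 kN·m

R_A = 413/16 kN, M_A = 327/16 kN·m, R_B = 291/16 kN, M_B = -265/16 kN·m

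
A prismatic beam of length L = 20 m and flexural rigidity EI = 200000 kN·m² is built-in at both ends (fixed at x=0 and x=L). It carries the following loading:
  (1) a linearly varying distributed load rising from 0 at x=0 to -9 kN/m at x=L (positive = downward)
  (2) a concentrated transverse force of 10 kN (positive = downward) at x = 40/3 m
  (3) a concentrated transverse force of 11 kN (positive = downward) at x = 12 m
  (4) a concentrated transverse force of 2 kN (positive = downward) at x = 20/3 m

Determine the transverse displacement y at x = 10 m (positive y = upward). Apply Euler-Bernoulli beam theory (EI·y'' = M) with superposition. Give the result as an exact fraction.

y(10) = 29537/5400000 m

Load 1 — triangular load w₀=-9 kN/m (0→w₀ over full span):
  y_1 = -w₀x²(L-x)²(x+2L)/(120LEI) = -(-9)·10²·(20-10)²·(10+2·20)/(120·20·200000) = 3/320 m
Load 2 — point force P=10 kN at a=40/3 m (b=L-a=20/3):
  y_2 = -Pb²x²(3aL-(3a+b)x)/(6L³EI)  [x≤a] = -10·(20/3)²·10²·(3·(40/3)·20-(3·(40/3)+(20/3))·10)/(6·20³·200000) = -1/648 m
Load 3 — point force P=11 kN at a=12 m (b=L-a=8):
  y_3 = -Pb²x²(3aL-(3a+b)x)/(6L³EI)  [x≤a] = -11·8²·10²·(3·12·20-(3·12+8)·10)/(6·20³·200000) = -77/37500 m
Load 4 — point force P=2 kN at a=20/3 m (b=L-a=40/3):
  y_4 = -Pa²(L-x)²(3bL-(3b+a)(L-x))/(6L³EI)  [x>a] = -2·(20/3)²·(20-10)²·(3·(40/3)·20-(3·(40/3)+(20/3))·(20-10))/(6·20³·200000) = -1/3240 m
Superposition: y = Σ y_i = 29537/5400000 m ≈ 0.005470 m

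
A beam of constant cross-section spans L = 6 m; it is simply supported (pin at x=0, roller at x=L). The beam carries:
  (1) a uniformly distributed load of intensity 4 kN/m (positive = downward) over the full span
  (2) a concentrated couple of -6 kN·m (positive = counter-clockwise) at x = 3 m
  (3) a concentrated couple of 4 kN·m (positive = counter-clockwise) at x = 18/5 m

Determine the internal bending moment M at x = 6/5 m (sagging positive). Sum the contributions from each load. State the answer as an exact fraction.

Load 1 — uniform load w=4 kN/m over full span:
  M_1 = wx(L-x)/2 = 4·(6/5)·(6-(6/5))/2 = 288/25 kN·m
Load 2 — applied couple M₀=-6 kN·m at a=3 m (b=L-a=3):
  M_2 = M₀x/L  [x≤a] = (-6)·(6/5)/6 = -6/5 kN·m
Load 3 — applied couple M₀=4 kN·m at a=18/5 m (b=L-a=12/5):
  M_3 = M₀x/L  [x≤a] = 4·(6/5)/6 = 4/5 kN·m
Superposition: M = Σ M_i = 278/25 kN·m ≈ 11.120000 kN·m

M(6/5) = 278/25 kN·m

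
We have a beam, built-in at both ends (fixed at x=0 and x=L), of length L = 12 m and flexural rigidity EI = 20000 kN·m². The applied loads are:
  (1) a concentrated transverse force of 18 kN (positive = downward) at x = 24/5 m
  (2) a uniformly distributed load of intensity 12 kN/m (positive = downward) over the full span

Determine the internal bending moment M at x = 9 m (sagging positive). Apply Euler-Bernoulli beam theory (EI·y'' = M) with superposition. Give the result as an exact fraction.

M(9) = 2034/125 kN·m

Load 1 — point force P=18 kN at a=24/5 m (b=L-a=36/5):
  M_1 = Pa²(a+3b)(L-x)/L³ - Pa²b/L²  [x>a] = 18·(24/5)²·((24/5)+3·(36/5))·(12-9)/12³ - 18·(24/5)²·(36/5)/12² = -216/125 kN·m
Load 2 — uniform load w=12 kN/m over full span:
  M_2 = wLx/2 - wL²/12 - wx²/2 = 12·12·9/2 - 12·12²/12 - 12·9²/2 = 18 kN·m
Superposition: M = Σ M_i = 2034/125 kN·m ≈ 16.272000 kN·m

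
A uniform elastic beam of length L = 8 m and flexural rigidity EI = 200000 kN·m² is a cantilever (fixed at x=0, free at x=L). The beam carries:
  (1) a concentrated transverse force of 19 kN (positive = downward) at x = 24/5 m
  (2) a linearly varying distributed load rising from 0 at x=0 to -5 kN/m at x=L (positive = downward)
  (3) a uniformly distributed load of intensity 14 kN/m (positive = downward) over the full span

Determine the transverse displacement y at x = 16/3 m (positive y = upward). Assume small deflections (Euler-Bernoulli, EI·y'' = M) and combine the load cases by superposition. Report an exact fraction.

Load 1 — point force P=19 kN at a=24/5 m (b=L-a=16/5):
  y_1 = -Pa²(3x-a)/(6EI)  [x>a] = -19·(24/5)²·(3·(16/3)-(24/5))/(6·200000) = -1596/390625 m
Load 2 — triangular load w₀=-5 kN/m (0→w₀ over full span):
  y_2 = (w₀Lx³/12-w₀L²x²/6-w₀x⁵/(120L))/EI = ((-5)·8·(16/3)³/12-(-5)·8²·(16/3)²/6-(-5)·(16/3)⁵/(120·8))/200000 = 11776/2278125 m
Load 3 — uniform load w=14 kN/m over full span:
  y_3 = -wx²(x²-4Lx+6L²)/(24EI) = -14·(16/3)²·((16/3)²-4·8·(16/3)+6·8²)/(24·200000) = -15232/759375 m
Superposition: y = Σ y_i = -5403484/284765625 m ≈ -0.018975 m

y(16/3) = -5403484/284765625 m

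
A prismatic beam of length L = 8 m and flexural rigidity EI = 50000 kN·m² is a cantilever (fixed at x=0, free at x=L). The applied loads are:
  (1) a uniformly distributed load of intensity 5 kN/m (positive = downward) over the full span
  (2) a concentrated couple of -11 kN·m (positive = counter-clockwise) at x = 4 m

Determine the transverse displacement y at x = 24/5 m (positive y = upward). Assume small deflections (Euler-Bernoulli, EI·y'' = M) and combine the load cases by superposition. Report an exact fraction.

y(24/5) = -20933/781250 m

Load 1 — uniform load w=5 kN/m over full span:
  y_1 = -wx²(x²-4Lx+6L²)/(24EI) = -5·(24/5)²·((24/5)²-4·8·(24/5)+6·8²)/(24·50000) = -9504/390625 m
Load 2 — applied couple M₀=-11 kN·m at a=4 m (b=L-a=4):
  y_2 = M₀a(2x-a)/(2EI)  [x>a] = (-11)·4·(2·(24/5)-4)/(2·50000) = -77/31250 m
Superposition: y = Σ y_i = -20933/781250 m ≈ -0.026794 m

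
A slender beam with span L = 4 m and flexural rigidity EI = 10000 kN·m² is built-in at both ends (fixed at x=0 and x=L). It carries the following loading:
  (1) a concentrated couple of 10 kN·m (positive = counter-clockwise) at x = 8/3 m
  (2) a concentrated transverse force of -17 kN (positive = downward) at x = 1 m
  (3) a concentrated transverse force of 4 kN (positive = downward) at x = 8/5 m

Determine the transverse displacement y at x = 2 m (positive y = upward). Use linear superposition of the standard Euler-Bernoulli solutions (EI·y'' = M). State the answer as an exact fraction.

y(2) = -1313/22500000 m

Load 1 — applied couple M₀=10 kN·m at a=8/3 m (b=L-a=4/3):
  y_1 = (R_Ax³/6 - M_Ax²/2)/EI  [x≤a] with R_A=10/3, M_A=10/3 = ((10/3)·2³/6 - (10/3)·2²/2)/10000 = -1/4500 m
Load 2 — point force P=-17 kN at a=1 m (b=L-a=3):
  y_2 = -Pa²(L-x)²(3bL-(3b+a)(L-x))/(6L³EI)  [x>a] = -(-17)·1²·(4-2)²·(3·3·4-(3·3+1)·(4-2))/(6·4³·10000) = 17/60000 m
Load 3 — point force P=4 kN at a=8/5 m (b=L-a=12/5):
  y_3 = -Pa²(L-x)²(3bL-(3b+a)(L-x))/(6L³EI)  [x>a] = -4·(8/5)²·(4-2)²·(3·(12/5)·4-(3·(12/5)+(8/5))·(4-2))/(6·4³·10000) = -28/234375 m
Superposition: y = Σ y_i = -1313/22500000 m ≈ -0.000058 m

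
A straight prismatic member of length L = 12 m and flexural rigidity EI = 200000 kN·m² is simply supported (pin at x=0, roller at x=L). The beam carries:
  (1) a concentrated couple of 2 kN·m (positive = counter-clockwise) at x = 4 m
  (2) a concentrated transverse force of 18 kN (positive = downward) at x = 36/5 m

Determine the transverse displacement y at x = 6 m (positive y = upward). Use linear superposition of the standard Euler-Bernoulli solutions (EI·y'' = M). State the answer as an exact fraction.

y(6) = -37607/12500000 m

Load 1 — applied couple M₀=2 kN·m at a=4 m (b=L-a=8):
  y_1 = (M₀x³/(6L)-M₀(x-a)²/2+C₁x)/EI  [x>a] with C₁=M₀(3b²-L²)/(6L)=4/3 = (2·6³/(6·12)-2·(6-4)²/2+(4/3)·6)/200000 = 1/20000 m
Load 2 — point force P=18 kN at a=36/5 m (b=L-a=24/5):
  y_2 = -Pbx(L²-b²-x²)/(6LEI)  [x≤a] = -18·(24/5)·6·(12²-(24/5)²-6²)/(6·12·200000) = -4779/1562500 m
Superposition: y = Σ y_i = -37607/12500000 m ≈ -0.003009 m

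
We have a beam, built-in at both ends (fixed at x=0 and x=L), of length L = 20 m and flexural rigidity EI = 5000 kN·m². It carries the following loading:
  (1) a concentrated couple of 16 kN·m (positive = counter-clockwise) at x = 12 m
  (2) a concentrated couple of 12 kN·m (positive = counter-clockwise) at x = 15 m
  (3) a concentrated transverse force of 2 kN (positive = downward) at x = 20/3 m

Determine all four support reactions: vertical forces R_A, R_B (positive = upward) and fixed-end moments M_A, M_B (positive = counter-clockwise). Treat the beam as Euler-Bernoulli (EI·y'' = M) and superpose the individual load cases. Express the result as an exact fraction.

R_A = 89329/27000 kN, M_A = 39949/2700 kN·m, R_B = -35329/27000 kN, M_B = -8891/2700 kN·m

Load 1 — applied couple M₀=16 kN·m at a=12 m (b=L-a=8):
  R_A = 6M₀ab/L³ = 6·16·12·8/20³ = 144/125 kN
  M_A = M₀b(2a-b)/L² = 16·8·(2·12-8)/20² = 128/25 kN·m
  R_B = -6M₀ab/L³ = -6·16·12·8/20³ = -144/125 kN
  M_B = M₀a(2b-a)/L² = 16·12·(2·8-12)/20² = 48/25 kN·m
Load 2 — applied couple M₀=12 kN·m at a=15 m (b=L-a=5):
  R_A = 6M₀ab/L³ = 6·12·15·5/20³ = 27/40 kN
  M_A = M₀b(2a-b)/L² = 12·5·(2·15-5)/20² = 15/4 kN·m
  R_B = -6M₀ab/L³ = -6·12·15·5/20³ = -27/40 kN
  M_B = M₀a(2b-a)/L² = 12·15·(2·5-15)/20² = -9/4 kN·m
Load 3 — point force P=2 kN at a=20/3 m (b=L-a=40/3):
  R_A = Pb²(3a+b)/L³ = 2·(40/3)²·(3·(20/3)+(40/3))/20³ = 40/27 kN
  M_A = Pab²/L² = 2·(20/3)·(40/3)²/20² = 160/27 kN·m
  R_B = Pa²(a+3b)/L³ = 2·(20/3)²·((20/3)+3·(40/3))/20³ = 14/27 kN
  M_B = -Pa²b/L² = -2·(20/3)²·(40/3)/20² = -80/27 kN·m
Superposition: R_A = 89329/27000 kN, M_A = 39949/2700 kN·m, R_B = -35329/27000 kN, M_B = -8891/2700 kN·m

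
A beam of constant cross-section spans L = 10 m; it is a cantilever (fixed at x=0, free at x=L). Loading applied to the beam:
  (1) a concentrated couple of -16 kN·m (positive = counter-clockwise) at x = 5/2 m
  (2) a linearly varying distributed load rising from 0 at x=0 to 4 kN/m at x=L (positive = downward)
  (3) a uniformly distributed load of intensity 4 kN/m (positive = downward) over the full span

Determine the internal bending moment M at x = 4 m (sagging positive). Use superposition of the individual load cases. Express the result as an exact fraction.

Load 1 — applied couple M₀=-16 kN·m at a=5/2 m (b=L-a=15/2):
  M_1 = 0  [x>a] = 0 kN·m
Load 2 — triangular load w₀=4 kN/m (0→w₀ over full span):
  M_2 = w₀Lx/2 - w₀L²/3 - w₀x³/(6L) = 4·10·4/2 - 4·10²/3 - 4·4³/(6·10) = -288/5 kN·m
Load 3 — uniform load w=4 kN/m over full span:
  M_3 = -w(L-x)²/2 = -4·(10-4)²/2 = -72 kN·m
Superposition: M = Σ M_i = -648/5 kN·m ≈ -129.600000 kN·m

M(4) = -648/5 kN·m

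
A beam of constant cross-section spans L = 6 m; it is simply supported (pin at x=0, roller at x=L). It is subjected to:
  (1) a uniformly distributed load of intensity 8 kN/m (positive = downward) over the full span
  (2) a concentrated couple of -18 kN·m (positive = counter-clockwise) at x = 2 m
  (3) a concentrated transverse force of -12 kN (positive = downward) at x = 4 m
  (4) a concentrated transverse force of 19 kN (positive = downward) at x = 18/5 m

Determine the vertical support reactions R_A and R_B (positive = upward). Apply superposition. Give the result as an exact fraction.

R_A = 123/5 kN, R_B = 152/5 kN

Load 1 — uniform load w=8 kN/m over full span:
  R_A = wL/2 = 8·6/2 = 24 kN
  R_B = wL/2 = 8·6/2 = 24 kN
Load 2 — applied couple M₀=-18 kN·m at a=2 m (b=L-a=4):
  R_A = M₀/L = (-18)/6 = -3 kN
  R_B = -M₀/L = -(-18)/6 = 3 kN
Load 3 — point force P=-12 kN at a=4 m (b=L-a=2):
  R_A = Pb/L = (-12)·2/6 = -4 kN
  R_B = Pa/L = (-12)·4/6 = -8 kN
Load 4 — point force P=19 kN at a=18/5 m (b=L-a=12/5):
  R_A = Pb/L = 19·(12/5)/6 = 38/5 kN
  R_B = Pa/L = 19·(18/5)/6 = 57/5 kN
Superposition: R_A = 123/5 kN, R_B = 152/5 kN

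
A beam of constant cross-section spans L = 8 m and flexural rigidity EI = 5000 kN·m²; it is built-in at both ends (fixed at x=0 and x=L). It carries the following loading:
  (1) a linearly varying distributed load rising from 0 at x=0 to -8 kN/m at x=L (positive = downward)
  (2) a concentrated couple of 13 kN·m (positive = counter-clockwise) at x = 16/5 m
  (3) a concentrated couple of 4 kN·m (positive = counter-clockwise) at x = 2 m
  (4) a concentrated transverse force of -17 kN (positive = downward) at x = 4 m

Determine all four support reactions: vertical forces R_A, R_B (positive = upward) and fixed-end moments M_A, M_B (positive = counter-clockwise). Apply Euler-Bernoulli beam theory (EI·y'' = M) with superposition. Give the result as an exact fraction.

R_A = -6079/400 kN, M_A = -9977/300 kN·m, R_B = -13521/400 kN, M_B = 4801/100 kN·m

Load 1 — triangular load w₀=-8 kN/m (0→w₀ over full span):
  R_A = 3w₀L/20 = 3·(-8)·8/20 = -48/5 kN
  M_A = w₀L²/30 = (-8)·8²/30 = -256/15 kN·m
  R_B = 7w₀L/20 = 7·(-8)·8/20 = -112/5 kN
  M_B = -w₀L²/20 = -(-8)·8²/20 = 128/5 kN·m
Load 2 — applied couple M₀=13 kN·m at a=16/5 m (b=L-a=24/5):
  R_A = 6M₀ab/L³ = 6·13·(16/5)·(24/5)/8³ = 117/50 kN
  M_A = M₀b(2a-b)/L² = 13·(24/5)·(2·(16/5)-(24/5))/8² = 39/25 kN·m
  R_B = -6M₀ab/L³ = -6·13·(16/5)·(24/5)/8³ = -117/50 kN
  M_B = M₀a(2b-a)/L² = 13·(16/5)·(2·(24/5)-(16/5))/8² = 104/25 kN·m
Load 3 — applied couple M₀=4 kN·m at a=2 m (b=L-a=6):
  R_A = 6M₀ab/L³ = 6·4·2·6/8³ = 9/16 kN
  M_A = M₀b(2a-b)/L² = 4·6·(2·2-6)/8² = -3/4 kN·m
  R_B = -6M₀ab/L³ = -6·4·2·6/8³ = -9/16 kN
  M_B = M₀a(2b-a)/L² = 4·2·(2·6-2)/8² = 5/4 kN·m
Load 4 — point force P=-17 kN at a=4 m (b=L-a=4):
  R_A = Pb²(3a+b)/L³ = (-17)·4²·(3·4+4)/8³ = -17/2 kN
  M_A = Pab²/L² = (-17)·4·4²/8² = -17 kN·m
  R_B = Pa²(a+3b)/L³ = (-17)·4²·(4+3·4)/8³ = -17/2 kN
  M_B = -Pa²b/L² = -(-17)·4²·4/8² = 17 kN·m
Superposition: R_A = -6079/400 kN, M_A = -9977/300 kN·m, R_B = -13521/400 kN, M_B = 4801/100 kN·m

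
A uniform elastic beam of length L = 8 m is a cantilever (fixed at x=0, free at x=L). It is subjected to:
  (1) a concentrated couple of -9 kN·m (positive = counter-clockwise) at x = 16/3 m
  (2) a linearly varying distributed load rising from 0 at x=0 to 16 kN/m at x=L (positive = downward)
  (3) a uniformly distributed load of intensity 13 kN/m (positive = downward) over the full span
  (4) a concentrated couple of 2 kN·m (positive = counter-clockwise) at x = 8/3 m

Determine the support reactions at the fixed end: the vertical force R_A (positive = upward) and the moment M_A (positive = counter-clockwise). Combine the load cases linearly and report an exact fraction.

R_A = 168 kN, M_A = 2293/3 kN·m

Load 1 — applied couple M₀=-9 kN·m at a=16/3 m (b=L-a=8/3):
  R_A = 0 kN
  M_A = -M₀ = -(-9) = 9 kN·m
Load 2 — triangular load w₀=16 kN/m (0→w₀ over full span):
  R_A = w₀L/2 = 16·8/2 = 64 kN
  M_A = w₀L²/3 = 16·8²/3 = 1024/3 kN·m
Load 3 — uniform load w=13 kN/m over full span:
  R_A = wL = 13·8 = 104 kN
  M_A = wL²/2 = 13·8²/2 = 416 kN·m
Load 4 — applied couple M₀=2 kN·m at a=8/3 m (b=L-a=16/3):
  R_A = 0 kN
  M_A = -M₀ = -2 kN·m
Superposition: R_A = 168 kN, M_A = 2293/3 kN·m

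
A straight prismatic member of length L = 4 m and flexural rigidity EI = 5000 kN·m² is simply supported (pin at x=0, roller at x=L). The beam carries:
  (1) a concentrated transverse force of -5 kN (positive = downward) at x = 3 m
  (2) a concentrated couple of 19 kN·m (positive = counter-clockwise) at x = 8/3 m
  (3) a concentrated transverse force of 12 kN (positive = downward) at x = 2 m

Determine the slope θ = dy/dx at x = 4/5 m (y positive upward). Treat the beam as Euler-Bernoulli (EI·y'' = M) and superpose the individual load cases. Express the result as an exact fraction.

Load 1 — point force P=-5 kN at a=3 m (b=L-a=1):
  θ_1 = -Pb(L²-b²-3x²)/(6LEI)  [x≤a] = -(-5)·1·(4²-1²-3·(4/5)²)/(6·4·5000) = 109/200000 rad
Load 2 — applied couple M₀=19 kN·m at a=8/3 m (b=L-a=4/3):
  θ_2 = (M₀x²/(2L)+C₁)/EI  [x≤a] with C₁=M₀(3b²-L²)/(6L)=-76/9 = (19·(4/5)²/(2·4)+(-76/9))/5000 = -779/562500 rad
Load 3 — point force P=12 kN at a=2 m (b=L-a=2):
  θ_3 = -Pb(L²-b²-3x²)/(6LEI)  [x≤a] = -12·2·(4²-2²-3·(4/5)²)/(6·4·5000) = -63/31250 rad
Superposition: θ = Σ θ_i = -25703/9000000 rad ≈ -0.002856 rad

θ(4/5) = -25703/9000000 rad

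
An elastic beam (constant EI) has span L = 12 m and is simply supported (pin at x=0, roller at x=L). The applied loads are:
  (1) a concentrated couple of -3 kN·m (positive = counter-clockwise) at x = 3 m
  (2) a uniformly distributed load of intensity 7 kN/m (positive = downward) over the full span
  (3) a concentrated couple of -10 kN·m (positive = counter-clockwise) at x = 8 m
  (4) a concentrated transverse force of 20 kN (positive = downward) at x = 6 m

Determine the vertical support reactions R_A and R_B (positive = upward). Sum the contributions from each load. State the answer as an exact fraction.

R_A = 611/12 kN, R_B = 637/12 kN

Load 1 — applied couple M₀=-3 kN·m at a=3 m (b=L-a=9):
  R_A = M₀/L = (-3)/12 = -1/4 kN
  R_B = -M₀/L = -(-3)/12 = 1/4 kN
Load 2 — uniform load w=7 kN/m over full span:
  R_A = wL/2 = 7·12/2 = 42 kN
  R_B = wL/2 = 7·12/2 = 42 kN
Load 3 — applied couple M₀=-10 kN·m at a=8 m (b=L-a=4):
  R_A = M₀/L = (-10)/12 = -5/6 kN
  R_B = -M₀/L = -(-10)/12 = 5/6 kN
Load 4 — point force P=20 kN at a=6 m (b=L-a=6):
  R_A = Pb/L = 20·6/12 = 10 kN
  R_B = Pa/L = 20·6/12 = 10 kN
Superposition: R_A = 611/12 kN, R_B = 637/12 kN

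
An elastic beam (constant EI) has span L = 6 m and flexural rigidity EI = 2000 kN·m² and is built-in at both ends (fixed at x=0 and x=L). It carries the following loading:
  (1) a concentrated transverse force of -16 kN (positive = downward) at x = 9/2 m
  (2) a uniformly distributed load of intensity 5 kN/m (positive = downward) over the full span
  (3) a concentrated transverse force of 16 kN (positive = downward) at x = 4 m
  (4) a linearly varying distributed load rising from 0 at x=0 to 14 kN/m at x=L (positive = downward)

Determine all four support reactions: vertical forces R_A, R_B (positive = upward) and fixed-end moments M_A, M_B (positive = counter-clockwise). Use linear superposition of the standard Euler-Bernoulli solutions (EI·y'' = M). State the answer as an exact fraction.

Load 1 — point force P=-16 kN at a=9/2 m (b=L-a=3/2):
  R_A = Pb²(3a+b)/L³ = (-16)·(3/2)²·(3·(9/2)+(3/2))/6³ = -5/2 kN
  M_A = Pab²/L² = (-16)·(9/2)·(3/2)²/6² = -9/2 kN·m
  R_B = Pa²(a+3b)/L³ = (-16)·(9/2)²·((9/2)+3·(3/2))/6³ = -27/2 kN
  M_B = -Pa²b/L² = -(-16)·(9/2)²·(3/2)/6² = 27/2 kN·m
Load 2 — uniform load w=5 kN/m over full span:
  R_A = wL/2 = 5·6/2 = 15 kN
  M_A = wL²/12 = 5·6²/12 = 15 kN·m
  R_B = wL/2 = 5·6/2 = 15 kN
  M_B = -wL²/12 = -5·6²/12 = -15 kN·m
Load 3 — point force P=16 kN at a=4 m (b=L-a=2):
  R_A = Pb²(3a+b)/L³ = 16·2²·(3·4+2)/6³ = 112/27 kN
  M_A = Pab²/L² = 16·4·2²/6² = 64/9 kN·m
  R_B = Pa²(a+3b)/L³ = 16·4²·(4+3·2)/6³ = 320/27 kN
  M_B = -Pa²b/L² = -16·4²·2/6² = -128/9 kN·m
Load 4 — triangular load w₀=14 kN/m (0→w₀ over full span):
  R_A = 3w₀L/20 = 3·14·6/20 = 63/5 kN
  M_A = w₀L²/30 = 14·6²/30 = 84/5 kN·m
  R_B = 7w₀L/20 = 7·14·6/20 = 147/5 kN
  M_B = -w₀L²/20 = -14·6²/20 = -126/5 kN·m
Superposition: R_A = 7897/270 kN, M_A = 3097/90 kN·m, R_B = 11543/270 kN, M_B = -3683/90 kN·m

R_A = 7897/270 kN, M_A = 3097/90 kN·m, R_B = 11543/270 kN, M_B = -3683/90 kN·m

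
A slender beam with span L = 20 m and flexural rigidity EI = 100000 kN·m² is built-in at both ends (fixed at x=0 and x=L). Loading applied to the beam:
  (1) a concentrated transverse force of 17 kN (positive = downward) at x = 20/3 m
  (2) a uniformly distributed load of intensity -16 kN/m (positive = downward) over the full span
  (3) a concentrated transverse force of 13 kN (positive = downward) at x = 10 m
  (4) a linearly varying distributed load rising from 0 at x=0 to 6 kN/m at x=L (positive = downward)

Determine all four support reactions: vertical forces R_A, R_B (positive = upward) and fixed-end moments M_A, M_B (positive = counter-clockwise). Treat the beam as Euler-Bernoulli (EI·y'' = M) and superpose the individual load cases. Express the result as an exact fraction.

Load 1 — point force P=17 kN at a=20/3 m (b=L-a=40/3):
  R_A = Pb²(3a+b)/L³ = 17·(40/3)²·(3·(20/3)+(40/3))/20³ = 340/27 kN
  M_A = Pab²/L² = 17·(20/3)·(40/3)²/20² = 1360/27 kN·m
  R_B = Pa²(a+3b)/L³ = 17·(20/3)²·((20/3)+3·(40/3))/20³ = 119/27 kN
  M_B = -Pa²b/L² = -17·(20/3)²·(40/3)/20² = -680/27 kN·m
Load 2 — uniform load w=-16 kN/m over full span:
  R_A = wL/2 = (-16)·20/2 = -160 kN
  M_A = wL²/12 = (-16)·20²/12 = -1600/3 kN·m
  R_B = wL/2 = (-16)·20/2 = -160 kN
  M_B = -wL²/12 = -(-16)·20²/12 = 1600/3 kN·m
Load 3 — point force P=13 kN at a=10 m (b=L-a=10):
  R_A = Pb²(3a+b)/L³ = 13·10²·(3·10+10)/20³ = 13/2 kN
  M_A = Pab²/L² = 13·10·10²/20² = 65/2 kN·m
  R_B = Pa²(a+3b)/L³ = 13·10²·(10+3·10)/20³ = 13/2 kN
  M_B = -Pa²b/L² = -13·10²·10/20² = -65/2 kN·m
Load 4 — triangular load w₀=6 kN/m (0→w₀ over full span):
  R_A = 3w₀L/20 = 3·6·20/20 = 18 kN
  M_A = w₀L²/30 = 6·20²/30 = 80 kN·m
  R_B = 7w₀L/20 = 7·6·20/20 = 42 kN
  M_B = -w₀L²/20 = -6·20²/20 = -120 kN·m
Superposition: R_A = -6637/54 kN, M_A = -20005/54 kN·m, R_B = -5783/54 kN, M_B = 19205/54 kN·m

R_A = -6637/54 kN, M_A = -20005/54 kN·m, R_B = -5783/54 kN, M_B = 19205/54 kN·m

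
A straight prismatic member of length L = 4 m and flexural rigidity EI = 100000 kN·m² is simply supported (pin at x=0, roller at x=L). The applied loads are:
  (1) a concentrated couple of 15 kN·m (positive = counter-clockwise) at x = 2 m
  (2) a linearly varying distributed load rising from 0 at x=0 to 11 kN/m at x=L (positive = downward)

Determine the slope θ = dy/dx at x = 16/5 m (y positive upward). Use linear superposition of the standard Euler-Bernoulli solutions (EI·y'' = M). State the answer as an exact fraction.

Load 1 — applied couple M₀=15 kN·m at a=2 m (b=L-a=2):
  θ_1 = (M₀x²/(2L)-M₀(x-a)+C₁)/EI  [x>a] with C₁=M₀(3b²-L²)/(6L)=-5/2 = (15·(16/5)²/(2·4)-15·((16/5)-2)+(-5/2))/100000 = -13/1000000 rad
Load 2 — triangular load w₀=11 kN/m (0→w₀ over full span):
  θ_2 = -w₀(7L⁴-30L²x²+15x⁴)/(360LEI) = -11·(7·4⁴-30·4²·(16/5)²+15·(16/5)⁴)/(360·4·100000) = 8327/70312500 rad
Superposition: θ = Σ θ_i = 118607/1125000000 rad ≈ 0.000105 rad

θ(16/5) = 118607/1125000000 rad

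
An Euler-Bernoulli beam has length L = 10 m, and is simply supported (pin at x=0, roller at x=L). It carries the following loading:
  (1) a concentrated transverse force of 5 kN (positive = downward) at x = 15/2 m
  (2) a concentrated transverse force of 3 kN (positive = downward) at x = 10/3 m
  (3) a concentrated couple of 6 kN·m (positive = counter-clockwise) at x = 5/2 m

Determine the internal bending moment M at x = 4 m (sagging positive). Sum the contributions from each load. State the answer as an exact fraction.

Load 1 — point force P=5 kN at a=15/2 m (b=L-a=5/2):
  M_1 = Pbx/L  [x≤a] = 5·(5/2)·4/10 = 5 kN·m
Load 2 — point force P=3 kN at a=10/3 m (b=L-a=20/3):
  M_2 = Pa(L-x)/L  [x>a] = 3·(10/3)·(10-4)/10 = 6 kN·m
Load 3 — applied couple M₀=6 kN·m at a=5/2 m (b=L-a=15/2):
  M_3 = M₀x/L - M₀  [x>a] = 6·4/10 - 6 = -18/5 kN·m
Superposition: M = Σ M_i = 37/5 kN·m ≈ 7.400000 kN·m

M(4) = 37/5 kN·m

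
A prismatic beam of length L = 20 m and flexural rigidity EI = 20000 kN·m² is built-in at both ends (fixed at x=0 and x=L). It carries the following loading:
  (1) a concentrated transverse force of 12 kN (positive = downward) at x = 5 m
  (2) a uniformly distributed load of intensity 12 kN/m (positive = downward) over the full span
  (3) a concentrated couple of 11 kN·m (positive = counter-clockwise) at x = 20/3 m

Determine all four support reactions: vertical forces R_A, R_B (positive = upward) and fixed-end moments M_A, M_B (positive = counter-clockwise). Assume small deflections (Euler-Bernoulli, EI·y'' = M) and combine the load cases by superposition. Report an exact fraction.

R_A = 15703/120 kN, M_A = 1735/4 kN·m, R_B = 14537/120 kN, M_B = -4891/12 kN·m

Load 1 — point force P=12 kN at a=5 m (b=L-a=15):
  R_A = Pb²(3a+b)/L³ = 12·15²·(3·5+15)/20³ = 81/8 kN
  M_A = Pab²/L² = 12·5·15²/20² = 135/4 kN·m
  R_B = Pa²(a+3b)/L³ = 12·5²·(5+3·15)/20³ = 15/8 kN
  M_B = -Pa²b/L² = -12·5²·15/20² = -45/4 kN·m
Load 2 — uniform load w=12 kN/m over full span:
  R_A = wL/2 = 12·20/2 = 120 kN
  M_A = wL²/12 = 12·20²/12 = 400 kN·m
  R_B = wL/2 = 12·20/2 = 120 kN
  M_B = -wL²/12 = -12·20²/12 = -400 kN·m
Load 3 — applied couple M₀=11 kN·m at a=20/3 m (b=L-a=40/3):
  R_A = 6M₀ab/L³ = 6·11·(20/3)·(40/3)/20³ = 11/15 kN
  M_A = M₀b(2a-b)/L² = 11·(40/3)·(2·(20/3)-(40/3))/20² = 0 kN·m
  R_B = -6M₀ab/L³ = -6·11·(20/3)·(40/3)/20³ = -11/15 kN
  M_B = M₀a(2b-a)/L² = 11·(20/3)·(2·(40/3)-(20/3))/20² = 11/3 kN·m
Superposition: R_A = 15703/120 kN, M_A = 1735/4 kN·m, R_B = 14537/120 kN, M_B = -4891/12 kN·m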